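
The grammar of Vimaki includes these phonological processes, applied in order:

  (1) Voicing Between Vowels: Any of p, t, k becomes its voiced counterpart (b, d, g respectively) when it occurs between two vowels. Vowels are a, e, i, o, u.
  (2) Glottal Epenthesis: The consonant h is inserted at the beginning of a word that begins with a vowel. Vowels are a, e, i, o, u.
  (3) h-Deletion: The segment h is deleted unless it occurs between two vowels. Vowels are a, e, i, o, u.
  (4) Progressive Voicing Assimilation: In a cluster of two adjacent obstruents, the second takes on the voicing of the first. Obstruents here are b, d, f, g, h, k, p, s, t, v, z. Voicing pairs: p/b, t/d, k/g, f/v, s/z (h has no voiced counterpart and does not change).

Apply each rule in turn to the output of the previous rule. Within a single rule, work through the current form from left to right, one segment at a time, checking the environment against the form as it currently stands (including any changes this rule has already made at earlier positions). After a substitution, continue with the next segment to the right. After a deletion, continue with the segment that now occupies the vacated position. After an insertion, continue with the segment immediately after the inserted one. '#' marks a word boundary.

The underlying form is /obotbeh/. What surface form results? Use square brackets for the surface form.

[obotpe]

(1) Voicing Between Vowels: no change — [obotbeh]
(2) Glottal Epenthesis: [obotbeh] → [hobotbeh]
(3) h-Deletion: [hobotbeh] → [obotbe]
(4) Progressive Voicing Assimilation: [obotbe] → [obotpe]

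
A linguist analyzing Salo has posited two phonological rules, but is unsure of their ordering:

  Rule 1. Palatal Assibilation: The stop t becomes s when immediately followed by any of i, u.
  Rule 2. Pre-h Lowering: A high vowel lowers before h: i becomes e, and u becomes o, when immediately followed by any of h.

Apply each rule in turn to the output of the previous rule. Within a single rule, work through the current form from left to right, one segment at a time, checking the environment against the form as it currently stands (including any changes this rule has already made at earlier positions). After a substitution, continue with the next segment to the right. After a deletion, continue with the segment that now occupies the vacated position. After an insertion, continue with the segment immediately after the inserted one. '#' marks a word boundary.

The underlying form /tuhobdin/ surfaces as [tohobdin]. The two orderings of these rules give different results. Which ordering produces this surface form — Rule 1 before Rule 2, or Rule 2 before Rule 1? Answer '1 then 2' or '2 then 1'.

2 then 1

Order 1 then 2:
  1 Palatal Assibilation: [tuhobdin] → [suhobdin]
  2 Pre-h Lowering: [suhobdin] → [sohobdin]
  result: [sohobdin]
Order 2 then 1:
  2 Pre-h Lowering: [tuhobdin] → [tohobdin]
  1 Palatal Assibilation: no change — [tohobdin]
  result: [tohobdin]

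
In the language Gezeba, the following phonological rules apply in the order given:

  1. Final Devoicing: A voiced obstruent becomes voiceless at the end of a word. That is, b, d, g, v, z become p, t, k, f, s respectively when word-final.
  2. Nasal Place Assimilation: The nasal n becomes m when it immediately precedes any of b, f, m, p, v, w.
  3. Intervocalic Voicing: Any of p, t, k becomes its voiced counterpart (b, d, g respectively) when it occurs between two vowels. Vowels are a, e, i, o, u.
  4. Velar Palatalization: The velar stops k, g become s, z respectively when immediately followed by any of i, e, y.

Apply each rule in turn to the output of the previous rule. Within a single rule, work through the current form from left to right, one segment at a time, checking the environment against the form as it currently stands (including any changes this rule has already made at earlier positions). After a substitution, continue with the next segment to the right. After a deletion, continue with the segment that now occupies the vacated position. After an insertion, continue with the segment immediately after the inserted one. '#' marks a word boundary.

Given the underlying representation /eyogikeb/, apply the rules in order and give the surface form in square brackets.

[eyozizep]

1 Final Devoicing: [eyogikeb] → [eyogikep]
2 Nasal Place Assimilation: no change — [eyogikep]
3 Intervocalic Voicing: [eyogikep] → [eyogigep]
4 Velar Palatalization: [eyogigep] → [eyozizep]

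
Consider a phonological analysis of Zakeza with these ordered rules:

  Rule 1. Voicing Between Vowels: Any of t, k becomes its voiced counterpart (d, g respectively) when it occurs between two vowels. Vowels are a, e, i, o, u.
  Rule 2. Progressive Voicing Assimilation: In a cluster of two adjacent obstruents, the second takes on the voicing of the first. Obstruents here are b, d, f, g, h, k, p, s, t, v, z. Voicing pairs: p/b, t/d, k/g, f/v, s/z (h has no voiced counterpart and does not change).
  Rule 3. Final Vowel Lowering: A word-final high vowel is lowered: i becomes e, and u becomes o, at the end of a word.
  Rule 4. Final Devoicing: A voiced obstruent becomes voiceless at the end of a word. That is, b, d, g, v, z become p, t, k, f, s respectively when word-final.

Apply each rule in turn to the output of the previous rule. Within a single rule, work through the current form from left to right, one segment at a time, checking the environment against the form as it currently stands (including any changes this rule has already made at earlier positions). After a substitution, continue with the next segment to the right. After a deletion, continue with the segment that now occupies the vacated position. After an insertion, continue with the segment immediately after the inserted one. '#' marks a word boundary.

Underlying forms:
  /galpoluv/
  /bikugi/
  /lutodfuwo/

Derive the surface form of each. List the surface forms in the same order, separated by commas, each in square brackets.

[galpoluf], [biguge], [ludodvuwo]

/galpoluv/:
  Rule 1 Voicing Between Vowels: no change — [galpoluv]
  Rule 2 Progressive Voicing Assimilation: no change — [galpoluv]
  Rule 3 Final Vowel Lowering: no change — [galpoluv]
  Rule 4 Final Devoicing: [galpoluv] → [galpoluf]
/bikugi/:
  Rule 1 Voicing Between Vowels: [bikugi] → [bigugi]
  Rule 2 Progressive Voicing Assimilation: no change — [bigugi]
  Rule 3 Final Vowel Lowering: [bigugi] → [biguge]
  Rule 4 Final Devoicing: no change — [biguge]
/lutodfuwo/:
  Rule 1 Voicing Between Vowels: [lutodfuwo] → [ludodfuwo]
  Rule 2 Progressive Voicing Assimilation: [ludodfuwo] → [ludodvuwo]
  Rule 3 Final Vowel Lowering: no change — [ludodvuwo]
  Rule 4 Final Devoicing: no change — [ludodvuwo]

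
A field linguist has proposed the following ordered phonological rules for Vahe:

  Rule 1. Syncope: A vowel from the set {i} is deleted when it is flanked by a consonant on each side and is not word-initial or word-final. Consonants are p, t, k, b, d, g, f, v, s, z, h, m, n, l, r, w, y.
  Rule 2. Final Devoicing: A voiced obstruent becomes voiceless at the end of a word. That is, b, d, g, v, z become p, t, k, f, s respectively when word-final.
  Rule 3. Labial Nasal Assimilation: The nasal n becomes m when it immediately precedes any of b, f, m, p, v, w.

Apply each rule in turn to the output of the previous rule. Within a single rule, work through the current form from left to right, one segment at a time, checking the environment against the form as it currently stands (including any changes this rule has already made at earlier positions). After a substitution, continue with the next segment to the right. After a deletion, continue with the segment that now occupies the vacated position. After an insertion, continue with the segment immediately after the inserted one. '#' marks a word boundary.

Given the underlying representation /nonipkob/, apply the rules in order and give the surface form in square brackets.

Rule 1 Syncope: [nonipkob] → [nonpkob]
Rule 2 Final Devoicing: [nonpkob] → [nonpkop]
Rule 3 Labial Nasal Assimilation: [nonpkop] → [nompkop]

[nompkop]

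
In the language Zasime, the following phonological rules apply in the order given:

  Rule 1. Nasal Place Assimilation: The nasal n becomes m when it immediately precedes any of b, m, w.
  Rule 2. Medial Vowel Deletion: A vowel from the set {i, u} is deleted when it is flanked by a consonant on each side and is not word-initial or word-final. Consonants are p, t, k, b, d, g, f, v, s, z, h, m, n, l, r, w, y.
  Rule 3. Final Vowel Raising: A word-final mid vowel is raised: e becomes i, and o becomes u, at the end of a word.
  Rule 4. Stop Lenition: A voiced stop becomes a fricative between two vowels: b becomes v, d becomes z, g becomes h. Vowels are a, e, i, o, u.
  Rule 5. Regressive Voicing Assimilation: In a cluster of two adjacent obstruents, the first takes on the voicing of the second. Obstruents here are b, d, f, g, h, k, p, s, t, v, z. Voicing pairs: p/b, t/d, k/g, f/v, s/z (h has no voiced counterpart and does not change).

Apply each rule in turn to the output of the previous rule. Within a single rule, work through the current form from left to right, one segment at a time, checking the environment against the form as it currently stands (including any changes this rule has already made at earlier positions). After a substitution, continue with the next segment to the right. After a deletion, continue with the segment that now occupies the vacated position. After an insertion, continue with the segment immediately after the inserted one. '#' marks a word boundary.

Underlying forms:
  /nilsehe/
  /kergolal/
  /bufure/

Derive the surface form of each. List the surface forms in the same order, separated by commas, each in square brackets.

/nilsehe/:
  Rule 1 Nasal Place Assimilation: no change — [nilsehe]
  Rule 2 Medial Vowel Deletion: [nilsehe] → [nlsehe]
  Rule 3 Final Vowel Raising: [nlsehe] → [nlsehi]
  Rule 4 Stop Lenition: no change — [nlsehi]
  Rule 5 Regressive Voicing Assimilation: no change — [nlsehi]
/kergolal/:
  Rule 1 Nasal Place Assimilation: no change — [kergolal]
  Rule 2 Medial Vowel Deletion: no change — [kergolal]
  Rule 3 Final Vowel Raising: no change — [kergolal]
  Rule 4 Stop Lenition: no change — [kergolal]
  Rule 5 Regressive Voicing Assimilation: no change — [kergolal]
/bufure/:
  Rule 1 Nasal Place Assimilation: no change — [bufure]
  Rule 2 Medial Vowel Deletion: [bufure] → [bfre]
  Rule 3 Final Vowel Raising: [bfre] → [bfri]
  Rule 4 Stop Lenition: no change — [bfri]
  Rule 5 Regressive Voicing Assimilation: [bfri] → [pfri]

[nlsehi], [kergolal], [pfri]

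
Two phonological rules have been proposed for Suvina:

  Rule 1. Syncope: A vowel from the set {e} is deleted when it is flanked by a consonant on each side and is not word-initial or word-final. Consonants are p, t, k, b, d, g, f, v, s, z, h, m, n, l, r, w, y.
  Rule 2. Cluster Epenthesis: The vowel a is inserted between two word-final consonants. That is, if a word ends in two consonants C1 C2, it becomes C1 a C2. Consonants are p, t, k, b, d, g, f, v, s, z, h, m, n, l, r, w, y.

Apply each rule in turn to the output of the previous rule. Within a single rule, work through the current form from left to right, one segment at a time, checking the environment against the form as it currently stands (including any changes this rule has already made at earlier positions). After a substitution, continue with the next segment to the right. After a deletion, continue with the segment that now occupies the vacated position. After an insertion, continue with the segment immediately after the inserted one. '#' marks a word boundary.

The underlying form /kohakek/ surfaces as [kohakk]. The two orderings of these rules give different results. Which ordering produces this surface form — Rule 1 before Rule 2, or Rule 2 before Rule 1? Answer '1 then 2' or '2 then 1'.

Order 1 then 2:
  1 Syncope: [kohakek] → [kohakk]
  2 Cluster Epenthesis: [kohakk] → [kohakak]
  result: [kohakak]
Order 2 then 1:
  2 Cluster Epenthesis: no change — [kohakek]
  1 Syncope: [kohakek] → [kohakk]
  result: [kohakk]

2 then 1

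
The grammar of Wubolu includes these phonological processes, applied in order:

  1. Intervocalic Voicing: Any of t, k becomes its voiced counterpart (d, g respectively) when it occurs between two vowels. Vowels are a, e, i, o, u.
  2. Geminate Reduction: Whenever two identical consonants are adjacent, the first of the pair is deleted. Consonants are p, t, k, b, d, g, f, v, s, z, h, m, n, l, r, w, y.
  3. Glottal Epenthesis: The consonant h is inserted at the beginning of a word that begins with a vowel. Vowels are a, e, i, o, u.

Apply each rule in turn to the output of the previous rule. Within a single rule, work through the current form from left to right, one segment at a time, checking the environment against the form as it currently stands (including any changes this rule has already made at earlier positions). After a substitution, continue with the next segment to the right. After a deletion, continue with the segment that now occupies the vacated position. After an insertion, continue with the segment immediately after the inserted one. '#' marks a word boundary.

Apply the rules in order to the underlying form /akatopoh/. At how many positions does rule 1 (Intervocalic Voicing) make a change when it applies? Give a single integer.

1 Intervocalic Voicing: [akatopoh] → [agadopoh]
2 Geminate Reduction: no change — [agadopoh]
3 Glottal Epenthesis: [agadopoh] → [hagadopoh]
Rule 1 changed 2 position(s).

2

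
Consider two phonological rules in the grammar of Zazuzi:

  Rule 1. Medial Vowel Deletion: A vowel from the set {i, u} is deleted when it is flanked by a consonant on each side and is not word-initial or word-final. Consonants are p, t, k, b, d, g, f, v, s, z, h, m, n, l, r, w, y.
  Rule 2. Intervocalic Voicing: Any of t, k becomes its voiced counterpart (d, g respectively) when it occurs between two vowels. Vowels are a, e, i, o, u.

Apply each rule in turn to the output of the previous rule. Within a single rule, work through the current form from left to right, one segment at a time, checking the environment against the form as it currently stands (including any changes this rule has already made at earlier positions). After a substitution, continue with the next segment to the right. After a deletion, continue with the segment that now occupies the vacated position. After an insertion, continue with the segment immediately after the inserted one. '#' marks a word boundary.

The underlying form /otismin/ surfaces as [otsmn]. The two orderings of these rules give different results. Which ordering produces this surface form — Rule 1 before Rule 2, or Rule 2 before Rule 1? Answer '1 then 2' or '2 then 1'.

1 then 2

Order 1 then 2:
  1 Medial Vowel Deletion: [otismin] → [otsmn]
  2 Intervocalic Voicing: no change — [otsmn]
  result: [otsmn]
Order 2 then 1:
  2 Intervocalic Voicing: [otismin] → [odismin]
  1 Medial Vowel Deletion: [odismin] → [odsmn]
  result: [odsmn]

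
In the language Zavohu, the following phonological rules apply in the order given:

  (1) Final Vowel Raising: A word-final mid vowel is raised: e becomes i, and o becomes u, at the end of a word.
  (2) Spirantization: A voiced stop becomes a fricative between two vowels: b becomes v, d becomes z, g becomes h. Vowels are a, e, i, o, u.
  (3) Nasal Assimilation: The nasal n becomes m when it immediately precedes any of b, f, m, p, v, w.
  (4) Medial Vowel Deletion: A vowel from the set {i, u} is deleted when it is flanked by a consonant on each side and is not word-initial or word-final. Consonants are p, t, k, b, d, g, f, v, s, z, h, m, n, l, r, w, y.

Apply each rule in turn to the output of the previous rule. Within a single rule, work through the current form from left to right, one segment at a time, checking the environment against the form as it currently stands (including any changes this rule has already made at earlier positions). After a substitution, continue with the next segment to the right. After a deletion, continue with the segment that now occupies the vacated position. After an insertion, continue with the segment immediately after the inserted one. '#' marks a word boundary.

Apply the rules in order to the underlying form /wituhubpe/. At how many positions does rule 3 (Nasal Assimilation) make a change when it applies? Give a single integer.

(1) Final Vowel Raising: [wituhubpe] → [wituhubpi]
(2) Spirantization: no change — [wituhubpi]
(3) Nasal Assimilation: no change — [wituhubpi]
(4) Medial Vowel Deletion: [wituhubpi] → [wthbpi]
Rule 3 changed 0 position(s).

0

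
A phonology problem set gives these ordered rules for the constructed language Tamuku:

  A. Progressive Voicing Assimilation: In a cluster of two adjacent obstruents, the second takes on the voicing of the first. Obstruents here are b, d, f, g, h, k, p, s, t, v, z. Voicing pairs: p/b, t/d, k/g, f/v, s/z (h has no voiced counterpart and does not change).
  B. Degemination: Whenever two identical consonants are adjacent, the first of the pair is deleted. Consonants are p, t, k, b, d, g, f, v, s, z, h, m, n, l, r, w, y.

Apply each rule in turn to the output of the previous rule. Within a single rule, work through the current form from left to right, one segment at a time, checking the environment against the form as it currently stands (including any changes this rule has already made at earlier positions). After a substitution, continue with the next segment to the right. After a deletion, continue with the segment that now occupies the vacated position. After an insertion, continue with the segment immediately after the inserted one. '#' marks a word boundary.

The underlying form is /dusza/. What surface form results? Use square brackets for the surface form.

A Progressive Voicing Assimilation: [dusza] → [dussa]
B Degemination: [dussa] → [dusa]

[dusa]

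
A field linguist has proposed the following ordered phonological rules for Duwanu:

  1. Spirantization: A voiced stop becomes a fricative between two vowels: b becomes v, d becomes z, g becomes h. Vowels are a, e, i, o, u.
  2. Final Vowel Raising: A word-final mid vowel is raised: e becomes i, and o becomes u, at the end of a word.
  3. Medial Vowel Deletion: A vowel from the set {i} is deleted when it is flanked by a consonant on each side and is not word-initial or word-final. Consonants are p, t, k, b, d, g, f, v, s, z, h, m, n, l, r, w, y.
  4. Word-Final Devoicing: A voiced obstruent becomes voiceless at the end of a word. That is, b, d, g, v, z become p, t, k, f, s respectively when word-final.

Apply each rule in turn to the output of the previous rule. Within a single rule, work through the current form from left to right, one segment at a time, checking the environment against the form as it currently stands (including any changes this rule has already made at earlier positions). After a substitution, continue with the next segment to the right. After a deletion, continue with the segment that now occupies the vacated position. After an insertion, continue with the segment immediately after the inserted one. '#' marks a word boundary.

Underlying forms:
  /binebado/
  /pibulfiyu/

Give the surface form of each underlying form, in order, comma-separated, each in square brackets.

/binebado/:
  1 Spirantization: [binebado] → [binevazo]
  2 Final Vowel Raising: [binevazo] → [binevazu]
  3 Medial Vowel Deletion: [binevazu] → [bnevazu]
  4 Word-Final Devoicing: no change — [bnevazu]
/pibulfiyu/:
  1 Spirantization: [pibulfiyu] → [pivulfiyu]
  2 Final Vowel Raising: no change — [pivulfiyu]
  3 Medial Vowel Deletion: [pivulfiyu] → [pvulfyu]
  4 Word-Final Devoicing: no change — [pvulfyu]

[bnevazu], [pvulfyu]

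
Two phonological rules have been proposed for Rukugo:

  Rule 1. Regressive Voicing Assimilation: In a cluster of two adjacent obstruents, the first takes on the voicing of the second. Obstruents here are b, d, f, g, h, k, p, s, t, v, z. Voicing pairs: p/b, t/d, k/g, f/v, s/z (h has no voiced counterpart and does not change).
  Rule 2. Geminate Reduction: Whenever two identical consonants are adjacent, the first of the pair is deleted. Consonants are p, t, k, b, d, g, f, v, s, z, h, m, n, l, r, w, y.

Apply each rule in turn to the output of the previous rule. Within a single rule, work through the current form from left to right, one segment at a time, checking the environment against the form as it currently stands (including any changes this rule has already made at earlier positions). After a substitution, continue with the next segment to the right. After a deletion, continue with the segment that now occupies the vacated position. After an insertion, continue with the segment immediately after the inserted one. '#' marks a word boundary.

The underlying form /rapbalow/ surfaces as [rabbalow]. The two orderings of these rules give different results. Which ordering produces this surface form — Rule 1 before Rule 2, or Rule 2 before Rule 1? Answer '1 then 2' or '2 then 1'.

Order 1 then 2:
  1 Regressive Voicing Assimilation: [rapbalow] → [rabbalow]
  2 Geminate Reduction: [rabbalow] → [rabalow]
  result: [rabalow]
Order 2 then 1:
  2 Geminate Reduction: no change — [rapbalow]
  1 Regressive Voicing Assimilation: [rapbalow] → [rabbalow]
  result: [rabbalow]

2 then 1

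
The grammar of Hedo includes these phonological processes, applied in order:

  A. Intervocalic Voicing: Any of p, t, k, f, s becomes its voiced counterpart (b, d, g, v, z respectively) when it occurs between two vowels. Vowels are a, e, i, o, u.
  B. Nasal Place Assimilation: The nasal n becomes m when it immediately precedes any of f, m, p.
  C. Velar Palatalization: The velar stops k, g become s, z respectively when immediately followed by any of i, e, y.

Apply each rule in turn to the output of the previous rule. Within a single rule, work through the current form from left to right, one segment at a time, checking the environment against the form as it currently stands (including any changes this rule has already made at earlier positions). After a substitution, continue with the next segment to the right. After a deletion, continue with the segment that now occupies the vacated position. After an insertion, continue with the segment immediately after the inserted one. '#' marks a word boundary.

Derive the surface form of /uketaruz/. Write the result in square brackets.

A Intervocalic Voicing: [uketaruz] → [ugedaruz]
B Nasal Place Assimilation: no change — [ugedaruz]
C Velar Palatalization: [ugedaruz] → [uzedaruz]

[uzedaruz]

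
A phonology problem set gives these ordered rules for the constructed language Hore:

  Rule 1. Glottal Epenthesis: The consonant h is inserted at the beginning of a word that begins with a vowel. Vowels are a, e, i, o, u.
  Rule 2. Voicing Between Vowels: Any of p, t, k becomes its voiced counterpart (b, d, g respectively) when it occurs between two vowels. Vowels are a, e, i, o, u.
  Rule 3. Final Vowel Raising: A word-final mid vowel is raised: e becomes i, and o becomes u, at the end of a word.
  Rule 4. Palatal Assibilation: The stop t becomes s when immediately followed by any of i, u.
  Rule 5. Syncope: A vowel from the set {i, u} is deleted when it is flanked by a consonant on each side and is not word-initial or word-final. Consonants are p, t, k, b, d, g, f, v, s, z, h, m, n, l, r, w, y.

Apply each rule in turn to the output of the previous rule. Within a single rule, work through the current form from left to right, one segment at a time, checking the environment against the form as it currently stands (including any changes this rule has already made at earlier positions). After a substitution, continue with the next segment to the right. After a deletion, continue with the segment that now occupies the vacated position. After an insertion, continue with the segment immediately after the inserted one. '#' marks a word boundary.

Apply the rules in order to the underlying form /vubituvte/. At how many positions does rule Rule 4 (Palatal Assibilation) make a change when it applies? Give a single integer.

1

Rule 1 Glottal Epenthesis: no change — [vubituvte]
Rule 2 Voicing Between Vowels: [vubituvte] → [vubiduvte]
Rule 3 Final Vowel Raising: [vubiduvte] → [vubiduvti]
Rule 4 Palatal Assibilation: [vubiduvti] → [vubiduvsi]
Rule 5 Syncope: [vubiduvsi] → [vbdvsi]
Rule Rule 4 changed 1 position(s).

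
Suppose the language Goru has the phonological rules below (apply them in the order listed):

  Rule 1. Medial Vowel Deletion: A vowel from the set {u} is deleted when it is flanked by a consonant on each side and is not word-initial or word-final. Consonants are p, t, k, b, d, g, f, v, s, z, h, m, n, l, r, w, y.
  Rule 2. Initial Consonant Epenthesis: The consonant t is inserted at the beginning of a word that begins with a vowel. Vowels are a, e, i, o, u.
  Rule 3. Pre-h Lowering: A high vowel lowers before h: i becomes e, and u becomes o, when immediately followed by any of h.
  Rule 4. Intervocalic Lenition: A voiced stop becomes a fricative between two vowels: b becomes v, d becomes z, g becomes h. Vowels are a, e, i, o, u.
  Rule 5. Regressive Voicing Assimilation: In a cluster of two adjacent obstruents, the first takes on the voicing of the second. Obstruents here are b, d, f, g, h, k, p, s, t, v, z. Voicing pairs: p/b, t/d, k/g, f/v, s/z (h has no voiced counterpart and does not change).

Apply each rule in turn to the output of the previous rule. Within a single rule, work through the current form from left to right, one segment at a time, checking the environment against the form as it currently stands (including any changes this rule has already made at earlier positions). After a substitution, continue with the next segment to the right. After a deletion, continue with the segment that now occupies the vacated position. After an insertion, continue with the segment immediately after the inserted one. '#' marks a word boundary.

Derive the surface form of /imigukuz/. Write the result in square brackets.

Rule 1 Medial Vowel Deletion: [imigukuz] → [imigkz]
Rule 2 Initial Consonant Epenthesis: [imigkz] → [timigkz]
Rule 3 Pre-h Lowering: no change — [timigkz]
Rule 4 Intervocalic Lenition: no change — [timigkz]
Rule 5 Regressive Voicing Assimilation: [timigkz] → [timikgz]

[timikgz]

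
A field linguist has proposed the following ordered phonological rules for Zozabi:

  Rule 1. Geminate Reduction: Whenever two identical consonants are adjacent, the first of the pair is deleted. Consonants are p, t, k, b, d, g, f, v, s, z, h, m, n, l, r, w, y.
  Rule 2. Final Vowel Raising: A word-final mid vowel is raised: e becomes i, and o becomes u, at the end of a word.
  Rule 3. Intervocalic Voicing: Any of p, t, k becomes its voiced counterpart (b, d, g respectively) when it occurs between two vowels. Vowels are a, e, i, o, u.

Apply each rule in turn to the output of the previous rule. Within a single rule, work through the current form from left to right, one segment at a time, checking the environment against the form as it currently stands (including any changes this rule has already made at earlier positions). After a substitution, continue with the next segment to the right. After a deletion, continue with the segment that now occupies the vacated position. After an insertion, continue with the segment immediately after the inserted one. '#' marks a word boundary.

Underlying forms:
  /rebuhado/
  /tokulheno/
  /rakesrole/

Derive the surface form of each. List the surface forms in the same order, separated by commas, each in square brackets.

[rebuhadu], [togulhenu], [ragesroli]

/rebuhado/:
  Rule 1 Geminate Reduction: no change — [rebuhado]
  Rule 2 Final Vowel Raising: [rebuhado] → [rebuhadu]
  Rule 3 Intervocalic Voicing: no change — [rebuhadu]
/tokulheno/:
  Rule 1 Geminate Reduction: no change — [tokulheno]
  Rule 2 Final Vowel Raising: [tokulheno] → [tokulhenu]
  Rule 3 Intervocalic Voicing: [tokulhenu] → [togulhenu]
/rakesrole/:
  Rule 1 Geminate Reduction: no change — [rakesrole]
  Rule 2 Final Vowel Raising: [rakesrole] → [rakesroli]
  Rule 3 Intervocalic Voicing: [rakesroli] → [ragesroli]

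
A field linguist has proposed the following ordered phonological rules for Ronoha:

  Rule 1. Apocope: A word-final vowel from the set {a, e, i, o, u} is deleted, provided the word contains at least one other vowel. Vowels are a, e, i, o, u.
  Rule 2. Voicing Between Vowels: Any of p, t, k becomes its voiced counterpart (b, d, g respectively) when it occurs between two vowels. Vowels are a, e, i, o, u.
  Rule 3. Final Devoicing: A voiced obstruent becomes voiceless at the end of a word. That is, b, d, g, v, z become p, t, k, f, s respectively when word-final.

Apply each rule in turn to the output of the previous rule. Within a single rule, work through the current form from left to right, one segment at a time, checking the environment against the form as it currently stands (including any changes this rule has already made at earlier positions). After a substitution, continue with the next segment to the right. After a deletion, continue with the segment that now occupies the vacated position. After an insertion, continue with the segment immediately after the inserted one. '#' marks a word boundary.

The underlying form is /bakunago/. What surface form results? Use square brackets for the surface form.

Rule 1 Apocope: [bakunago] → [bakunag]
Rule 2 Voicing Between Vowels: [bakunag] → [bagunag]
Rule 3 Final Devoicing: [bagunag] → [bagunak]

[bagunak]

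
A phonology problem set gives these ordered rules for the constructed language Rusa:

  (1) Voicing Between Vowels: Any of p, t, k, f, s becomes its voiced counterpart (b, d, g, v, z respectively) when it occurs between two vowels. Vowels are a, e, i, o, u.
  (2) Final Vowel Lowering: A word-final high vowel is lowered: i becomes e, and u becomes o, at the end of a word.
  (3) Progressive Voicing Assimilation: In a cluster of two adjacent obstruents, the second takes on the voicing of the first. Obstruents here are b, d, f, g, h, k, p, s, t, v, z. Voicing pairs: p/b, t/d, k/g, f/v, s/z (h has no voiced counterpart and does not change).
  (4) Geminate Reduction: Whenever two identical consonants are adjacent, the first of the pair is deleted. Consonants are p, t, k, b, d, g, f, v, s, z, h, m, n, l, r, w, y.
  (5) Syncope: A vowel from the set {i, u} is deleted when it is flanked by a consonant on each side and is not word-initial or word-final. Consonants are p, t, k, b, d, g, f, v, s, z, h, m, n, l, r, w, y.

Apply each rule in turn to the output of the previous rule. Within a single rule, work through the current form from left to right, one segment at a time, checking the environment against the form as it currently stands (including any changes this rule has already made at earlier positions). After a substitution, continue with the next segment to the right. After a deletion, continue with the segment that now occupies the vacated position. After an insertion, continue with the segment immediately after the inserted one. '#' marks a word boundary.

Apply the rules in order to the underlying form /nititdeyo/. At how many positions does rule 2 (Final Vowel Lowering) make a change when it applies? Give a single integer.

0

(1) Voicing Between Vowels: [nititdeyo] → [niditdeyo]
(2) Final Vowel Lowering: no change — [niditdeyo]
(3) Progressive Voicing Assimilation: [niditdeyo] → [niditteyo]
(4) Geminate Reduction: [niditteyo] → [niditeyo]
(5) Syncope: [niditeyo] → [ndteyo]
Rule 2 changed 0 position(s).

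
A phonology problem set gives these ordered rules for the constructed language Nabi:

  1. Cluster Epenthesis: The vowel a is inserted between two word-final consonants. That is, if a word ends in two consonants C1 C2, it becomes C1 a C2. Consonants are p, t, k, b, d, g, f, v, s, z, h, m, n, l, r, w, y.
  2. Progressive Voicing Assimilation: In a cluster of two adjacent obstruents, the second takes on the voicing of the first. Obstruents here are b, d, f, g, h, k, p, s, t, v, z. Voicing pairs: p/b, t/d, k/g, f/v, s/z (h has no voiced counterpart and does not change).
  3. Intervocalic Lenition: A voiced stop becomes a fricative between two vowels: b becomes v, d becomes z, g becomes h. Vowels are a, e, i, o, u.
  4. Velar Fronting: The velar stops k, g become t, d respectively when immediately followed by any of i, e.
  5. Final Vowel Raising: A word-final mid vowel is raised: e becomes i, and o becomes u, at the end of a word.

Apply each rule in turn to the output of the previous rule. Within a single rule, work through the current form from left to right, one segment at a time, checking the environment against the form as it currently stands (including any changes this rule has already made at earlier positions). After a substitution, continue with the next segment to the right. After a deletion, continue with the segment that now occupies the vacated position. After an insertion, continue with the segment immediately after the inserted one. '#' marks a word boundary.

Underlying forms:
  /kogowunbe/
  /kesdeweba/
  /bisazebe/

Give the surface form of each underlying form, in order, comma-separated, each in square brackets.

[kohowunbi], [testeweva], [bisazevi]

/kogowunbe/:
  1 Cluster Epenthesis: no change — [kogowunbe]
  2 Progressive Voicing Assimilation: no change — [kogowunbe]
  3 Intervocalic Lenition: [kogowunbe] → [kohowunbe]
  4 Velar Fronting: no change — [kohowunbe]
  5 Final Vowel Raising: [kohowunbe] → [kohowunbi]
/kesdeweba/:
  1 Cluster Epenthesis: no change — [kesdeweba]
  2 Progressive Voicing Assimilation: [kesdeweba] → [kesteweba]
  3 Intervocalic Lenition: [kesteweba] → [kesteweva]
  4 Velar Fronting: [kesteweva] → [testeweva]
  5 Final Vowel Raising: no change — [testeweva]
/bisazebe/:
  1 Cluster Epenthesis: no change — [bisazebe]
  2 Progressive Voicing Assimilation: no change — [bisazebe]
  3 Intervocalic Lenition: [bisazebe] → [bisazeve]
  4 Velar Fronting: no change — [bisazeve]
  5 Final Vowel Raising: [bisazeve] → [bisazevi]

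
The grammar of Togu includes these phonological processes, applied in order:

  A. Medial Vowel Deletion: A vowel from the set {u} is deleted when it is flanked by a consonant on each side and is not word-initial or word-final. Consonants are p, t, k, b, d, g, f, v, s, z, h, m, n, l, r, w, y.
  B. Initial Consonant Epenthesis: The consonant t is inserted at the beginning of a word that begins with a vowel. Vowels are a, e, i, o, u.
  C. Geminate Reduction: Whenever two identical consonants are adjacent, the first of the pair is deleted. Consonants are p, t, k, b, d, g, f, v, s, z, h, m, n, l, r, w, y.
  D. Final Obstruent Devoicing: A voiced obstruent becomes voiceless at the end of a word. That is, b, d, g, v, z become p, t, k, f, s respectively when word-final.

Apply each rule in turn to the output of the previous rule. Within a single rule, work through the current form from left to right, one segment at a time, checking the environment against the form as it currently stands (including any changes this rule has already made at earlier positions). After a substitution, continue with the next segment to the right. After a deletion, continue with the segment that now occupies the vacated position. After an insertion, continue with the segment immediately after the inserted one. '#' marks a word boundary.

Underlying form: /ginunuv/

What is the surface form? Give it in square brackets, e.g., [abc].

[ginf]

A Medial Vowel Deletion: [ginunuv] → [ginnv]
B Initial Consonant Epenthesis: no change — [ginnv]
C Geminate Reduction: [ginnv] → [ginv]
D Final Obstruent Devoicing: [ginv] → [ginf]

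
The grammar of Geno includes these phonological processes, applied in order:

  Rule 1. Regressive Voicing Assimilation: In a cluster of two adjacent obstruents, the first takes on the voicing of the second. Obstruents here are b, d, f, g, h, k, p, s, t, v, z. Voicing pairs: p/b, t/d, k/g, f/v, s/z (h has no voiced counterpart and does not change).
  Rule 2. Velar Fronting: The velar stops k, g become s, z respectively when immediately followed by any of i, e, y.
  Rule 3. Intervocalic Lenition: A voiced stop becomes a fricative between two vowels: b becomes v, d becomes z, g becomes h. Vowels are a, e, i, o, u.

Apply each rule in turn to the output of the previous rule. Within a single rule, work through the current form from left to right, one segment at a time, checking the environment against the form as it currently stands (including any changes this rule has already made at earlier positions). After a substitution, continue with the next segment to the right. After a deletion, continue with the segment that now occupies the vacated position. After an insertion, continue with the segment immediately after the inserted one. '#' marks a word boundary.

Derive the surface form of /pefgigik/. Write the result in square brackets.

Rule 1 Regressive Voicing Assimilation: [pefgigik] → [pevgigik]
Rule 2 Velar Fronting: [pevgigik] → [pevzizik]
Rule 3 Intervocalic Lenition: no change — [pevzizik]

[pevzizik]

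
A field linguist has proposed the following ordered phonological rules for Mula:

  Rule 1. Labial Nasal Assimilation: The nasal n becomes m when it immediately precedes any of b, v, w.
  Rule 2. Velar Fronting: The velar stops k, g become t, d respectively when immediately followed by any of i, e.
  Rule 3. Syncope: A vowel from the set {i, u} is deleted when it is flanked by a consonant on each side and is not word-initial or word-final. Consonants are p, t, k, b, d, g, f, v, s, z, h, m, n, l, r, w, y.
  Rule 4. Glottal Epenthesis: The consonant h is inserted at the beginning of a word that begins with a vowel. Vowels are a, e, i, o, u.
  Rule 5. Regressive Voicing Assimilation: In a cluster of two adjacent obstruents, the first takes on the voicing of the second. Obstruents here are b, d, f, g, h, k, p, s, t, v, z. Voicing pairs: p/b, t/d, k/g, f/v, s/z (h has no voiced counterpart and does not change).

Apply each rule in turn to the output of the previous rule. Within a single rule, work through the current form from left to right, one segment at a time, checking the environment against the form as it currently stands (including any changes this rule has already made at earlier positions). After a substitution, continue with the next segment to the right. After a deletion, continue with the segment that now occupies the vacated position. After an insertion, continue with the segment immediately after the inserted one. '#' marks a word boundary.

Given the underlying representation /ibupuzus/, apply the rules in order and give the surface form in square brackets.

Rule 1 Labial Nasal Assimilation: no change — [ibupuzus]
Rule 2 Velar Fronting: no change — [ibupuzus]
Rule 3 Syncope: [ibupuzus] → [ibpzs]
Rule 4 Glottal Epenthesis: [ibpzs] → [hibpzs]
Rule 5 Regressive Voicing Assimilation: [hibpzs] → [hipbss]

[hipbss]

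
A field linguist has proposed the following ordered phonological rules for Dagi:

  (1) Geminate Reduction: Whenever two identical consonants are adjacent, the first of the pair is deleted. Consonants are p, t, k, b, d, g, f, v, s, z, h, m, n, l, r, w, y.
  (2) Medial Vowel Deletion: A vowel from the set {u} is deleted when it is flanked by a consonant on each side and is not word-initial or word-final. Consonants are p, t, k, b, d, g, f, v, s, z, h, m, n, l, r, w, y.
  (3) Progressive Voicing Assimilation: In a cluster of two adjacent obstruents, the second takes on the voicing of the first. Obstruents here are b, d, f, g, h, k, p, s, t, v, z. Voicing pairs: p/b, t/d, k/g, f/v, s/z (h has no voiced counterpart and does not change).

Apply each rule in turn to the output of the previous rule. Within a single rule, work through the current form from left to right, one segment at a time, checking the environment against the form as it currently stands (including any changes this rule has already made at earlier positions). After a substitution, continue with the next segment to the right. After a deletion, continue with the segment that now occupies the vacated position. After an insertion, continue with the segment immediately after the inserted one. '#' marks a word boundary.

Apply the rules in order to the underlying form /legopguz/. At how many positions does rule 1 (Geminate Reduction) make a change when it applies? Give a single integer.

(1) Geminate Reduction: no change — [legopguz]
(2) Medial Vowel Deletion: [legopguz] → [legopgz]
(3) Progressive Voicing Assimilation: [legopgz] → [legopks]
Rule 1 changed 0 position(s).

0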